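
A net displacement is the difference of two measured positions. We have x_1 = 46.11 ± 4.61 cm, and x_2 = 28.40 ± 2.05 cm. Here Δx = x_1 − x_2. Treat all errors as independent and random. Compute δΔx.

Sums and differences: (δΔx)² = Σ (cᵢ δxᵢ)².
  (δx_1)² = 21.3;  (δx_2)² = 4.20
δΔx = √(25.5) = 5.05 cm

5.05 cm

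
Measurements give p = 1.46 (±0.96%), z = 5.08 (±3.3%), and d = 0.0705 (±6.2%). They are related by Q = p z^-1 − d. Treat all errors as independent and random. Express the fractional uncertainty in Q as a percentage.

4.98%

Let w = p·z^-1 = 0.287. δw/w = √((1·δp/p)² + (-1·δz/z)²) = √(9.22e-05 + 0.00109) = 0.0344, so δw = 0.00988.
Q = w − d: δQ = √(δw² + δd²) = √(9.76e-05 + 1.91e-05) = 0.0108
Q = 0.217, so δQ/Q = 0.0108/0.217 = 0.0498.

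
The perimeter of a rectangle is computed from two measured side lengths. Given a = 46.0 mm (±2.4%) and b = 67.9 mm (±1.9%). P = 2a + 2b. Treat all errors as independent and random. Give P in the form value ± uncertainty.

228 ± 3.40 mm

Each term contributes (cᵢ δxᵢ)² to (δP)²:
  (2·δa)² = 4.88;  (2·δb)² = 6.66
δP = √(11.5) = 3.40 mm
P = 228 mm.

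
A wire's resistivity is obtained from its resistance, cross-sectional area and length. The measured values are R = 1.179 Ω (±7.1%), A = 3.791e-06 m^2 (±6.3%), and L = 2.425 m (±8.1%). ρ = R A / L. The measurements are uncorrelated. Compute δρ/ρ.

ρ is a product of powers, so relative uncertainties combine in quadrature:
  (1·δR/R)² = (1×0.0710)² = 0.00504;  (1·δA/A)² = (1×0.0630)² = 0.00397;  (-1·δL/L)² = (-1×0.0810)² = 0.00656
δρ/ρ = √(0.0156) = 0.125

0.125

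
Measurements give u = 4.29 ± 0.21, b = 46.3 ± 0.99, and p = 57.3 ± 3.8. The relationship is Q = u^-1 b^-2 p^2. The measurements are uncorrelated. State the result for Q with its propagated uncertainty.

Since Q is a product/quotient, work with relative uncertainties:
  (-1·δu/u)² = (-1×0.0490)² = 0.00240;  (-2·δb/b)² = (-2×0.0214)² = 0.00183;  (2·δp/p)² = (2×0.0663)² = 0.0176
δQ/Q = √(0.0218) = 0.148
Q = 0.357, so δQ = 0.148 × 0.357 = 0.0527.

0.357 ± 0.0527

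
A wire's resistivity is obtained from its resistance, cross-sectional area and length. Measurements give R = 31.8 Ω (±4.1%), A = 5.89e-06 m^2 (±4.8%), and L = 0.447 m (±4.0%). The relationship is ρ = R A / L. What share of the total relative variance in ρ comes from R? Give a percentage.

(δρ/ρ)² = (1·δR/R)² + (1·δA/A)² + (-1·δL/L)²
  R term: (1×0.0410)² = 0.00168
  A term: (1×0.0480)² = 0.00230
  L term: (-1×0.0400)² = 0.00160
Total = 0.00558. Share from R = 0.00168/0.00558 = 0.301.

30.1%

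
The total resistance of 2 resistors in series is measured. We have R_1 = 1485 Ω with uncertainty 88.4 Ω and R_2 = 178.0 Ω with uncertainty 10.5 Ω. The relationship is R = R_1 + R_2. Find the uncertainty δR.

89.0 Ω

Absolute uncertainties add in quadrature for a linear combination:
  (δR_1)² = 7810;  (δR_2)² = 110
δR = √(7920) = 89.0 Ω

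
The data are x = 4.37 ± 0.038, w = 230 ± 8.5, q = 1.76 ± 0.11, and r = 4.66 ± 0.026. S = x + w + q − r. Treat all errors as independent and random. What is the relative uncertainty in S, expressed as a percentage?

3.67%

Sums and differences: (δS)² = Σ (cᵢ δxᵢ)².
  (δx)² = 0.00144;  (δw)² = 72.2;  (δq)² = 0.0121;  (δr)² = 0.000676
δS = √(72.3) = 8.50
S = 231, so δS/S = 8.50/231 = 0.0367.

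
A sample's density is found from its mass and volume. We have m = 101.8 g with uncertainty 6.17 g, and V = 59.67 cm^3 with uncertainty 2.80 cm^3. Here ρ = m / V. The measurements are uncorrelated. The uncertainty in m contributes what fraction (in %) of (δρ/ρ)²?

62.5%

(δρ/ρ)² = (1·δm/m)² + (-1·δV/V)²
  m term: (1×0.0606)² = 0.00367
  V term: (-1×0.0469)² = 0.00220
Total = 0.00588. Share from m = 0.00367/0.00588 = 0.625.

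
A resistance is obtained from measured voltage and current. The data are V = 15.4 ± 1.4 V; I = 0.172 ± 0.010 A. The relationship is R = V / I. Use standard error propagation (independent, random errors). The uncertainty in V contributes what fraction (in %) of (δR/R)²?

71.0%

(δR/R)² = (1·δV/V)² + (-1·δI/I)²
  V term: (1×0.0909)² = 0.00826
  I term: (-1×0.0581)² = 0.00338
Total = 0.0116. Share from V = 0.00826/0.0116 = 0.710.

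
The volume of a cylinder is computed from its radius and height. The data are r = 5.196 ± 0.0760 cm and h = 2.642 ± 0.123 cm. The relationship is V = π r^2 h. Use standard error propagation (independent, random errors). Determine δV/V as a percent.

5.50%

Products/powers → add relative errors in quadrature, weighted by exponent:
  (2·δr/r)² = (2×0.0146)² = 0.000856;  (1·δh/h)² = (1×0.0466)² = 0.00217
δV/V = √(0.00302) = 0.0550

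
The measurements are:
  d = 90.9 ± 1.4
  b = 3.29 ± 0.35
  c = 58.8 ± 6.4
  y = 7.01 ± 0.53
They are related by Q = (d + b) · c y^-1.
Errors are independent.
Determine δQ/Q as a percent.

13.3%

Let u = d + b = 94.2. δu = √(δd² + δb²) = √(1.96 + 0.122) = 1.44, so δu/u = 0.0153.
Q is then a monomial in u, c, y:
δQ/Q = √((δu/u)² + (1·δc/c)² + (-1·δy/y)²) = √(0.000235 + 0.0118 + 0.00572) = 0.133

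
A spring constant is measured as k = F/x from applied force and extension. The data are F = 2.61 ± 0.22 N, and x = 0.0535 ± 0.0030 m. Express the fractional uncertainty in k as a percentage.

Relative error in a monomial: (δk/k)² = Σ (nᵢ · δxᵢ/xᵢ)².
  (1·δF/F)² = (1×0.0843)² = 0.00711;  (-1·δx/x)² = (-1×0.0561)² = 0.00314
δk/k = √(0.0102) = 0.101

10.1%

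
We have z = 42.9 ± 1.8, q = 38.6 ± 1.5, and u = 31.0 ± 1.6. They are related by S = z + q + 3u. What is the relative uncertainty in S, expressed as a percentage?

3.06%

For a sum/difference, combine absolute errors in quadrature:
  (δz)² = 3.24;  (δq)² = 2.25;  (3·δu)² = 23.0
δS = √(28.5) = 5.34
S = 174, so δS/S = 5.34/174 = 0.0306.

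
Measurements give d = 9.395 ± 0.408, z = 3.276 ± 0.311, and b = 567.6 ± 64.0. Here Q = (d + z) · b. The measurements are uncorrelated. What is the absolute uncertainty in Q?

Let u = d + z = 12.67. δu = √(δd² + δz²) = √(0.166 + 0.0967) = 0.513, so δu/u = 0.0405.
Q is then a monomial in u, b:
δQ/Q = √((δu/u)² + (1·δb/b)²) = √(0.00164 + 0.0127) = 0.120
Q = 7192, so δQ = 0.120 × 7192 = 862.

862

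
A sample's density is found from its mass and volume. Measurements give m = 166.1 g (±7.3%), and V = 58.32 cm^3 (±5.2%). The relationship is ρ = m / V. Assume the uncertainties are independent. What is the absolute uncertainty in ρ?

0.255 g/cm^3

Since ρ is a product/quotient, work with relative uncertainties:
  (1·δm/m)² = (1×0.0730)² = 0.00533;  (-1·δV/V)² = (-1×0.0520)² = 0.00270
δρ/ρ = √(0.00803) = 0.0896
ρ = 2.848 g/cm^3, so δρ = 0.0896 × 2.848 = 0.255 g/cm^3.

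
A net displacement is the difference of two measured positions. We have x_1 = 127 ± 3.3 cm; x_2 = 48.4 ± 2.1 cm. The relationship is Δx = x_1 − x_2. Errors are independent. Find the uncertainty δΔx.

3.91 cm

Δx is a linear combination, so absolute uncertainties add in quadrature:
  (δx_1)² = 10.9;  (δx_2)² = 4.41
δΔx = √(15.3) = 3.91 cm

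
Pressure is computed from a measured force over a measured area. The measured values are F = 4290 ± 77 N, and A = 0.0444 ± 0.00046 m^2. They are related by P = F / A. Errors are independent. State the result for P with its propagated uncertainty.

96600 ± 2000 Pa

P is a product of powers, so relative uncertainties combine in quadrature:
  (1·δF/F)² = (1×0.0179)² = 0.000322;  (-1·δA/A)² = (-1×0.0104)² = 0.000107
δP/P = √(0.000429) = 0.0207
P = 96600 Pa, so δP = 0.0207 × 96600 = 2000 Pa.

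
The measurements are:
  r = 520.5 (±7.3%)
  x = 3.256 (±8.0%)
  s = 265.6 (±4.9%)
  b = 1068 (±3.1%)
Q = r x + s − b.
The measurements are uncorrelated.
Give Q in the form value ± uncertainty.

Let p = r·x = 1695. δp/p = √((1·δr/r)² + (1·δx/x)²) = √(0.00533 + 0.00640) = 0.108, so δp = 184.
Q = p + s − b: δQ = √(δp² + δs² + δb²) = √(33700 + 169 + 1100) = 187
Q = 892.3.

892.3 ± 187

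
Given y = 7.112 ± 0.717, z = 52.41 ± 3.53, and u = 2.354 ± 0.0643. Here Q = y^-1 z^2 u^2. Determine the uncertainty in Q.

379

Since Q is a product/quotient, work with relative uncertainties:
  (-1·δy/y)² = (-1×0.101)² = 0.0102;  (2·δz/z)² = (2×0.0674)² = 0.0181;  (2·δu/u)² = (2×0.0273)² = 0.00298
δQ/Q = √(0.0313) = 0.177
Q = 2140, so δQ = 0.177 × 2140 = 379.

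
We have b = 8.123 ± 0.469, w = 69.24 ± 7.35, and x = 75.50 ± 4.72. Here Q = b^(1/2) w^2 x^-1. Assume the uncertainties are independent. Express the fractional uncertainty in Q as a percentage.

22.3%

Relative error in a monomial: (δQ/Q)² = Σ (nᵢ · δxᵢ/xᵢ)².
  (½·δb/b)² = (0.5×0.0577)² = 0.000833;  (2·δw/w)² = (2×0.106)² = 0.0451;  (-1·δx/x)² = (-1×0.0625)² = 0.00391
δQ/Q = √(0.0498) = 0.223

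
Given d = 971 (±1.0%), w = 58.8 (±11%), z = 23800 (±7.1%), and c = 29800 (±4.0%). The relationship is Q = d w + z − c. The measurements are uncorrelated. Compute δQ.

6640

Let p = d·w = 57100. δp/p = √((1·δd/d)² + (1·δw/w)²) = √(0.000100 + 0.0121) = 0.110, so δp = 6310.
Q = p + z − c: δQ = √(δp² + δz² + δc²) = √(3.98e+07 + 2.86e+06 + 1.42e+06) = 6640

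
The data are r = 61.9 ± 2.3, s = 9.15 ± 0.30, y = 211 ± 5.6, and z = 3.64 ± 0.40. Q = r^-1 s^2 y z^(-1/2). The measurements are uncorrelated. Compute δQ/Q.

Since Q is a product/quotient, work with relative uncertainties:
  (-1·δr/r)² = (-1×0.0372)² = 0.00138;  (2·δs/s)² = (2×0.0328)² = 0.00430;  (1·δy/y)² = (1×0.0265)² = 0.000704;  (−½·δz/z)² = (-0.5×0.110)² = 0.00302
δQ/Q = √(0.00940) = 0.0970

0.0970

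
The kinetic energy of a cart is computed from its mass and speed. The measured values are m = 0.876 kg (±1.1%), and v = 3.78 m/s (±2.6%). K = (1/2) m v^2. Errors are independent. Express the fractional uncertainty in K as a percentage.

For a monomial K ∝ m, v^2, fractional errors add in quadrature:
  (1·δm/m)² = (1×0.0110)² = 0.000121;  (2·δv/v)² = (2×0.0260)² = 0.00270
δK/K = √(0.00283) = 0.0532

5.32%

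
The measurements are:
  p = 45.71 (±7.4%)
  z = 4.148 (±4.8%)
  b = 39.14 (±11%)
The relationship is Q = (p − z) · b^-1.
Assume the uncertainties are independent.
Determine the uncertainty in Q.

Let u = p − z = 41.56. δu = √(δp² + δz²) = √(11.4 + 0.0396) = 3.39, so δu/u = 0.0815.
Q is then a monomial in u, b:
δQ/Q = √((δu/u)² + (-1·δb/b)²) = √(0.00665 + 0.0121) = 0.137
Q = 1.062, so δQ = 0.137 × 1.062 = 0.145.

0.145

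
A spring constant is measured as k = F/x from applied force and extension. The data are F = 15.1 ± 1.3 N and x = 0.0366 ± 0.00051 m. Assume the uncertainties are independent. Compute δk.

Relative error in a monomial: (δk/k)² = Σ (nᵢ · δxᵢ/xᵢ)².
  (1·δF/F)² = (1×0.0861)² = 0.00741;  (-1·δx/x)² = (-1×0.0139)² = 0.000194
δk/k = √(0.00761) = 0.0872
k = 413 N/m, so δk = 0.0872 × 413 = 36.0 N/m.

36.0 N/m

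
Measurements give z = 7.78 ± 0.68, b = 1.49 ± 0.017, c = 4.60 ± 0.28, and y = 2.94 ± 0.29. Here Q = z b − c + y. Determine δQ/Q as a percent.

Let p = z·b = 11.6. δp/p = √((1·δz/z)² + (1·δb/b)²) = √(0.00764 + 0.000130) = 0.0881, so δp = 1.02.
Q = p − c + y: δQ = √(δp² + δc² + δy²) = √(1.04 + 0.0784 + 0.0841) = 1.10
Q = 9.93, so δQ/Q = 1.10/9.93 = 0.111.

11.1%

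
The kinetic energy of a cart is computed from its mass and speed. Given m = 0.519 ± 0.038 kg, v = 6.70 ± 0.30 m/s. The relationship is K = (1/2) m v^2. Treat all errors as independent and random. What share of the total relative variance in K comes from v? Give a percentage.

59.9%

(δK/K)² = (1·δm/m)² + (2·δv/v)²
  m term: (1×0.0732)² = 0.00536
  v term: (2×0.0448)² = 0.00802
Total = 0.0134. Share from v = 0.00802/0.0134 = 0.599.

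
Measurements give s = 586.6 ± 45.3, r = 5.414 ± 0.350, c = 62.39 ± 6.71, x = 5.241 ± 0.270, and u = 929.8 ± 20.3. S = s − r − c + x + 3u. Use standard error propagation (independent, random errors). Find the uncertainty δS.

76.2

S is a linear combination, so absolute uncertainties add in quadrature:
  (δs)² = 2050;  (δr)² = 0.122;  (δc)² = 45.0;  (δx)² = 0.0729;  (3·δu)² = 3710
δS = √(5810) = 76.2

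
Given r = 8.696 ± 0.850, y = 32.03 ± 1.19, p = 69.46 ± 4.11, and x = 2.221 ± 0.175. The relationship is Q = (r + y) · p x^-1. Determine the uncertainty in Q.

Let u = r + y = 40.73. δu = √(δr² + δy²) = √(0.722 + 1.42) = 1.46, so δu/u = 0.0359.
Q is then a monomial in u, p, x:
δQ/Q = √((δu/u)² + (1·δp/p)² + (-1·δx/x)²) = √(0.00129 + 0.00350 + 0.00621) = 0.105
Q = 1274, so δQ = 0.105 × 1274 = 134.

134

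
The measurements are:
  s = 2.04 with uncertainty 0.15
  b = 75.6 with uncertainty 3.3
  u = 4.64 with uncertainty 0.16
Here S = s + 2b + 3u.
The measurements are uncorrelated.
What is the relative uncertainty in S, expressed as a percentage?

3.96%

Each term contributes (cᵢ δxᵢ)² to (δS)²:
  (δs)² = 0.0225;  (2·δb)² = 43.6;  (3·δu)² = 0.230
δS = √(43.8) = 6.62
S = 167, so δS/S = 6.62/167 = 0.0396.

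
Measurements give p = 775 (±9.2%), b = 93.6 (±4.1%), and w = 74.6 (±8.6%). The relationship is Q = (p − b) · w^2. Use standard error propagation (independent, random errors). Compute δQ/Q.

Let u = p − b = 681. δu = √(δp² + δb²) = √(5080 + 14.7) = 71.4, so δu/u = 0.105.
Q is then a monomial in u, w:
δQ/Q = √((δu/u)² + (2·δw/w)²) = √(0.0110 + 0.0296) = 0.201

0.201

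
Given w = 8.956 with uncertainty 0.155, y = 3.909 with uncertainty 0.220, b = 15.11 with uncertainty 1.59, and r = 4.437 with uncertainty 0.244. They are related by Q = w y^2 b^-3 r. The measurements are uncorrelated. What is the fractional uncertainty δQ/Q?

0.340

For a monomial Q ∝ w, y^2, b^-3, r, fractional errors add in quadrature:
  (1·δw/w)² = (1×0.0173)² = 0.000300;  (2·δy/y)² = (2×0.0563)² = 0.0127;  (-3·δb/b)² = (-3×0.105)² = 0.0997;  (1·δr/r)² = (1×0.0550)² = 0.00302
δQ/Q = √(0.116) = 0.340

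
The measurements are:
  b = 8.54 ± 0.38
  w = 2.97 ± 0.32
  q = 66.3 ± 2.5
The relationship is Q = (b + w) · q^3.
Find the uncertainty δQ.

4.06e+05

Let u = b + w = 11.5. δu = √(δb² + δw²) = √(0.144 + 0.102) = 0.497, so δu/u = 0.0432.
Q is then a monomial in u, q:
δQ/Q = √((δu/u)² + (3·δq/q)²) = √(0.00186 + 0.0128) = 0.121
Q = 3.35e+06, so δQ = 0.121 × 3.35e+06 = 4.06e+05.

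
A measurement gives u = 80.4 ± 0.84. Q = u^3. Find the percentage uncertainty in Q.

3.13%

Q ∝ u^3, so δQ/Q = |3| · δu/u = 3 × 0.0104 = 0.0313.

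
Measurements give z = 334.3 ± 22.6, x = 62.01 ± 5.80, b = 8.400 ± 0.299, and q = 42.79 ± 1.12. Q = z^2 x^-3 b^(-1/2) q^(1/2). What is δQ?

Q is a product of powers, so relative uncertainties combine in quadrature:
  (2·δz/z)² = (2×0.0676)² = 0.0183;  (-3·δx/x)² = (-3×0.0935)² = 0.0787;  (−½·δb/b)² = (-0.5×0.0356)² = 0.000317;  (½·δq/q)² = (0.5×0.0262)² = 0.000171
δQ/Q = √(0.0975) = 0.312
Q = 1.058, so δQ = 0.312 × 1.058 = 0.330.

0.330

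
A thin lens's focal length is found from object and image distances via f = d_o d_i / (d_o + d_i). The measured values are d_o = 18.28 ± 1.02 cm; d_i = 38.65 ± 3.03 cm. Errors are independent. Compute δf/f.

0.0455

∂f/∂d_o = (d_i/(d_o+d_i))² = 0.461;  ∂f/∂d_i = (d_o/(d_o+d_i))² = 0.103
δf = √((∂f/∂d_o · δd_o)² + (∂f/∂d_i · δd_i)²) = √(0.221 + 0.0976) = 0.564 cm
f = 12.41 cm, so δf/f = 0.564/12.41 = 0.0455.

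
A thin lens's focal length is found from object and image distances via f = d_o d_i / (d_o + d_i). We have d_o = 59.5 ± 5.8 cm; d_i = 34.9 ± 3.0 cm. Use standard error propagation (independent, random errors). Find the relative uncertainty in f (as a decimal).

∂f/∂d_o = (d_i/(d_o+d_i))² = 0.137;  ∂f/∂d_i = (d_o/(d_o+d_i))² = 0.397
δf = √((∂f/∂d_o · δd_o)² + (∂f/∂d_i · δd_i)²) = √(0.628 + 1.42) = 1.43 cm
f = 22.0 cm, so δf/f = 1.43/22.0 = 0.0651.

0.0651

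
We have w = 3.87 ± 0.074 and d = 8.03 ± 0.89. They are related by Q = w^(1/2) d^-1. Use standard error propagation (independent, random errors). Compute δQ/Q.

Products/powers → add relative errors in quadrature, weighted by exponent:
  (½·δw/w)² = (0.5×0.0191)² = 9.14e-05;  (-1·δd/d)² = (-1×0.111)² = 0.0123
δQ/Q = √(0.0124) = 0.111

0.111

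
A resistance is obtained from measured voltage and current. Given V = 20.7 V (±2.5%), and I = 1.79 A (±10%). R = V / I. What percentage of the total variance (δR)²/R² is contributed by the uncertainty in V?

5.88%

(δR/R)² = (1·δV/V)² + (-1·δI/I)²
  V term: (1×0.0250)² = 0.000625
  I term: (-1×0.100)² = 0.0100
Total = 0.0106. Share from V = 0.000625/0.0106 = 0.0588.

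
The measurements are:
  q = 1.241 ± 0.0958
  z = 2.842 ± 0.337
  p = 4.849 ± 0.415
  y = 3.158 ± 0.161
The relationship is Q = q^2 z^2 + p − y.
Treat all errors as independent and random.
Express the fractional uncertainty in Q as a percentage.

25.1%

Let w = q^2·z^2 = 12.44. δw/w = √((2·δq/q)² + (2·δz/z)²) = √(0.0238 + 0.0562) = 0.283, so δw = 3.52.
Q = w + p − y: δQ = √(δw² + δp² + δy²) = √(12.4 + 0.172 + 0.0259) = 3.55
Q = 14.13, so δQ/Q = 3.55/14.13 = 0.251.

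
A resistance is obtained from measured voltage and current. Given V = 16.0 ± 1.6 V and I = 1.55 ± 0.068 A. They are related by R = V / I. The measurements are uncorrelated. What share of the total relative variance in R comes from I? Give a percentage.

16.1%

(δR/R)² = (1·δV/V)² + (-1·δI/I)²
  V term: (1×0.100)² = 0.0100
  I term: (-1×0.0439)² = 0.00192
Total = 0.0119. Share from I = 0.00192/0.0119 = 0.161.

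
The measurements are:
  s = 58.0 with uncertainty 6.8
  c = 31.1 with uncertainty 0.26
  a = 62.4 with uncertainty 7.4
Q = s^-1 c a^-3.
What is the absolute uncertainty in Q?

8.27e-07

Q is a product of powers, so relative uncertainties combine in quadrature:
  (-1·δs/s)² = (-1×0.117)² = 0.0137;  (1·δc/c)² = (1×0.00836)² = 6.99e-05;  (-3·δa/a)² = (-3×0.119)² = 0.127
δQ/Q = √(0.140) = 0.375
Q = 2.21e-06, so δQ = 0.375 × 2.21e-06 = 8.27e-07.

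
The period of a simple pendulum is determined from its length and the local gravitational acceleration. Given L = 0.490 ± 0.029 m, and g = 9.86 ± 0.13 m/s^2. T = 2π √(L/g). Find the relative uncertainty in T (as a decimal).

0.0303

For a monomial T ∝ L^(1/2), g^(-1/2), fractional errors add in quadrature:
  (½·δL/L)² = (0.5×0.0592)² = 0.000876;  (−½·δg/g)² = (-0.5×0.0132)² = 4.35e-05
δT/T = √(0.000919) = 0.0303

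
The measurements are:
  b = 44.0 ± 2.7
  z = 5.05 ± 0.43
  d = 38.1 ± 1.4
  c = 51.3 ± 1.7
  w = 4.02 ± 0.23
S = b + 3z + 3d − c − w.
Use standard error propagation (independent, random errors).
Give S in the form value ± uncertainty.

Each term contributes (cᵢ δxᵢ)² to (δS)²:
  (δb)² = 7.29;  (3·δz)² = 1.66;  (3·δd)² = 17.6;  (δc)² = 2.89;  (δw)² = 0.0529
δS = √(29.5) = 5.43
S = 118.

118 ± 5.43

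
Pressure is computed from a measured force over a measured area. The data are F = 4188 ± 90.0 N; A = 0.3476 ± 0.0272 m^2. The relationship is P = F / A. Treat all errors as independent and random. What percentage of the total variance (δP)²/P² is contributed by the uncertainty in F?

7.01%

(δP/P)² = (1·δF/F)² + (-1·δA/A)²
  F term: (1×0.0215)² = 0.000462
  A term: (-1×0.0783)² = 0.00612
Total = 0.00659. Share from F = 0.000462/0.00659 = 0.0701.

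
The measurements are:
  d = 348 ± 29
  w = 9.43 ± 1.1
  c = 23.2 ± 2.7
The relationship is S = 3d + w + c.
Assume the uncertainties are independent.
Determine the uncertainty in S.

Each term contributes (cᵢ δxᵢ)² to (δS)²:
  (3·δd)² = 7570;  (δw)² = 1.21;  (δc)² = 7.29
δS = √(7580) = 87.0

87.0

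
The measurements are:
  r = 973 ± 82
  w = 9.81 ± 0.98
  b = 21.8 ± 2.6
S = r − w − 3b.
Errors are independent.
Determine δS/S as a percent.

Absolute uncertainties add in quadrature for a linear combination:
  (δr)² = 6720;  (δw)² = 0.960;  (3·δb)² = 60.8
δS = √(6790) = 82.4
S = 898, so δS/S = 82.4/898 = 0.0918.

9.18%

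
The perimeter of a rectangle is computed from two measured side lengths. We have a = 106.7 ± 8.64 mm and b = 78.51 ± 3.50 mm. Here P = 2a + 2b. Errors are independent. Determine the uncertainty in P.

For a sum/difference, combine absolute errors in quadrature:
  (2·δa)² = 299;  (2·δb)² = 49.0
δP = √(348) = 18.6 mm

18.6 mm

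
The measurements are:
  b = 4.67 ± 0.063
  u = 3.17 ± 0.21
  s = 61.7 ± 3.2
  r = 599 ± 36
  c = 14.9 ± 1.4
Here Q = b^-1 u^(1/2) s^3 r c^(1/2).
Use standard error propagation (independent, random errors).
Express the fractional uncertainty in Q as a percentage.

Relative error in a monomial: (δQ/Q)² = Σ (nᵢ · δxᵢ/xᵢ)².
  (-1·δb/b)² = (-1×0.0135)² = 0.000182;  (½·δu/u)² = (0.5×0.0662)² = 0.00110;  (3·δs/s)² = (3×0.0519)² = 0.0242;  (1·δr/r)² = (1×0.0601)² = 0.00361;  (½·δc/c)² = (0.5×0.0940)² = 0.00221
δQ/Q = √(0.0313) = 0.177

17.7%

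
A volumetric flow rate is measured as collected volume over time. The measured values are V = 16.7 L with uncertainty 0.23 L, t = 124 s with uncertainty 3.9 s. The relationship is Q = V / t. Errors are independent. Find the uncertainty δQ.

0.00462 L/s

Relative error in a monomial: (δQ/Q)² = Σ (nᵢ · δxᵢ/xᵢ)².
  (1·δV/V)² = (1×0.0138)² = 0.000190;  (-1·δt/t)² = (-1×0.0315)² = 0.000989
δQ/Q = √(0.00118) = 0.0343
Q = 0.135 L/s, so δQ = 0.0343 × 0.135 = 0.00462 L/s.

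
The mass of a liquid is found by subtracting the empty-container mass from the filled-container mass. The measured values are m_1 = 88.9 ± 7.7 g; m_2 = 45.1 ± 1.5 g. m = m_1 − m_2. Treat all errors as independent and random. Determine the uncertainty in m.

7.84 g

For a sum/difference, combine absolute errors in quadrature:
  (δm_1)² = 59.3;  (δm_2)² = 2.25
δm = √(61.5) = 7.84 g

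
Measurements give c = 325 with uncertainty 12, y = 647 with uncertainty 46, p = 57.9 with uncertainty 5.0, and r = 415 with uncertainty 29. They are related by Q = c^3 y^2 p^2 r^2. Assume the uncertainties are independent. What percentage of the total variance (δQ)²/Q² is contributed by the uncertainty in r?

(δQ/Q)² = (3·δc/c)² + (2·δy/y)² + (2·δp/p)² + (2·δr/r)²
  c term: (3×0.0369)² = 0.0123
  y term: (2×0.0711)² = 0.0202
  p term: (2×0.0864)² = 0.0298
  r term: (2×0.0699)² = 0.0195
Total = 0.0819. Share from r = 0.0195/0.0819 = 0.239.

23.9%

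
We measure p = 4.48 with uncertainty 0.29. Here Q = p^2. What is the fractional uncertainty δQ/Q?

0.129

Q ∝ p^2, so δQ/Q = |2| · δp/p = 2 × 0.0647 = 0.129.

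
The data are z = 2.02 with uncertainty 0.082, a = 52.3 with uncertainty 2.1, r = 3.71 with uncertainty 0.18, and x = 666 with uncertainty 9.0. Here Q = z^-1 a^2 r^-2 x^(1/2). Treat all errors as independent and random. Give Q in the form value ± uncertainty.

2540 ± 336

Products/powers → add relative errors in quadrature, weighted by exponent:
  (-1·δz/z)² = (-1×0.0406)² = 0.00165;  (2·δa/a)² = (2×0.0402)² = 0.00645;  (-2·δr/r)² = (-2×0.0485)² = 0.00942;  (½·δx/x)² = (0.5×0.0135)² = 4.57e-05
δQ/Q = √(0.0176) = 0.133
Q = 2540, so δQ = 0.133 × 2540 = 336.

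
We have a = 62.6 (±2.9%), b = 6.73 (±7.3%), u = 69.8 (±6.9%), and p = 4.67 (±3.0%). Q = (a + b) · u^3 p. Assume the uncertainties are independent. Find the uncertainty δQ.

Let w = a + b = 69.3. δw = √(δa² + δb²) = √(3.30 + 0.241) = 1.88, so δw/w = 0.0271.
Q is then a monomial in w, u, p:
δQ/Q = √((δw/w)² + (3·δu/u)² + (1·δp/p)²) = √(0.000736 + 0.0428 + 0.000900) = 0.211
Q = 1.1e+08, so δQ = 0.211 × 1.1e+08 = 2.32e+07.

2.32e+07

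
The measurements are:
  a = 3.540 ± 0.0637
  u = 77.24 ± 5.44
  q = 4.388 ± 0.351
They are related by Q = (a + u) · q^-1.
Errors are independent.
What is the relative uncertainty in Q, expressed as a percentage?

10.5%

Let w = a + u = 80.78. δw = √(δa² + δu²) = √(0.00406 + 29.6) = 5.44, so δw/w = 0.0673.
Q is then a monomial in w, q:
δQ/Q = √((δw/w)² + (-1·δq/q)²) = √(0.00454 + 0.00640) = 0.105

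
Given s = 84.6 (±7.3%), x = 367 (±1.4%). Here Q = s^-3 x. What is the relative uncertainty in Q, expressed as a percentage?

Relative error in a monomial: (δQ/Q)² = Σ (nᵢ · δxᵢ/xᵢ)².
  (-3·δs/s)² = (-3×0.0730)² = 0.0480;  (1·δx/x)² = (1×0.0140)² = 0.000196
δQ/Q = √(0.0482) = 0.219

21.9%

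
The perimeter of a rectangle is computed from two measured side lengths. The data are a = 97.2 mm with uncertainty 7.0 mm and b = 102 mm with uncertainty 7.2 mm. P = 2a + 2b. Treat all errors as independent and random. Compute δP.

P is a linear combination, so absolute uncertainties add in quadrature:
  (2·δa)² = 196;  (2·δb)² = 207
δP = √(403) = 20.1 mm

20.1 mm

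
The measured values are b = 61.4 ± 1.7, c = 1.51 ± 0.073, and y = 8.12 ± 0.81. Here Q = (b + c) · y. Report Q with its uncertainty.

Let u = b + c = 62.9. δu = √(δb² + δc²) = √(2.89 + 0.00533) = 1.70, so δu/u = 0.0270.
Q is then a monomial in u, y:
δQ/Q = √((δu/u)² + (1·δy/y)²) = √(0.000732 + 0.00995) = 0.103
Q = 511, so δQ = 0.103 × 511 = 52.8.

511 ± 52.8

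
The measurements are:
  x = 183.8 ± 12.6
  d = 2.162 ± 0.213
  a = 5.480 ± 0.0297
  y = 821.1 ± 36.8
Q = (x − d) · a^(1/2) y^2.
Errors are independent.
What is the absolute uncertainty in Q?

Let u = x − d = 181.6. δu = √(δx² + δd²) = √(159 + 0.0454) = 12.6, so δu/u = 0.0694.
Q is then a monomial in u, a, y:
δQ/Q = √((δu/u)² + (½·δa/a)² + (2·δy/y)²) = √(0.00481 + 7.34e-06 + 0.00803) = 0.113
Q = 2.867e+08, so δQ = 0.113 × 2.867e+08 = 3.25e+07.

3.25e+07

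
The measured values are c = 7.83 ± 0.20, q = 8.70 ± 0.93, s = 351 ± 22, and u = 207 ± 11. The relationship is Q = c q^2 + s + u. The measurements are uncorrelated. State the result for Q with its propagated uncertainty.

1150 ± 130

Let p = c·q^2 = 593. δp/p = √((1·δc/c)² + (2·δq/q)²) = √(0.000652 + 0.0457) = 0.215, so δp = 128.
Q = p + s + u: δQ = √(δp² + δs² + δu²) = √(16300 + 484 + 121) = 130
Q = 1150.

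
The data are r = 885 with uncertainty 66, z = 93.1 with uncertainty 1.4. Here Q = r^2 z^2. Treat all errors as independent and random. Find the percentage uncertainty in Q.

For a monomial Q ∝ r^2, z^2, fractional errors add in quadrature:
  (2·δr/r)² = (2×0.0746)² = 0.0222;  (2·δz/z)² = (2×0.0150)² = 0.000905
δQ/Q = √(0.0232) = 0.152

15.2%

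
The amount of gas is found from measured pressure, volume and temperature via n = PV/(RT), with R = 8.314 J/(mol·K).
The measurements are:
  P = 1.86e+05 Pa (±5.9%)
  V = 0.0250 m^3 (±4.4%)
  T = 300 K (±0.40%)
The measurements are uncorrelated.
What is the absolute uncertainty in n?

Each factor contributes (exponent × relative error)² to (δn/n)²:
  (1·δP/P)² = (1×0.0590)² = 0.00348;  (1·δV/V)² = (1×0.0440)² = 0.00194;  (-1·δT/T)² = (-1×0.00400)² = 1.6e-05
δn/n = √(0.00543) = 0.0737
n = 1.86 mol, so δn = 0.0737 × 1.86 = 0.137 mol.

0.137 mol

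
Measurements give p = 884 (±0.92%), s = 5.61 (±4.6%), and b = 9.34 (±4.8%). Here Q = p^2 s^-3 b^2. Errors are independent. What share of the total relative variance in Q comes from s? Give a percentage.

66.6%

(δQ/Q)² = (2·δp/p)² + (-3·δs/s)² + (2·δb/b)²
  p term: (2×0.00920)² = 0.000339
  s term: (-3×0.0460)² = 0.0190
  b term: (2×0.0480)² = 0.00922
Total = 0.0286. Share from s = 0.0190/0.0286 = 0.666.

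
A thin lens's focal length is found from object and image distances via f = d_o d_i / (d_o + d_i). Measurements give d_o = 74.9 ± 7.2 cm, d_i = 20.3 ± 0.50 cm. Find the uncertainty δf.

0.451 cm

∂f/∂d_o = (d_i/(d_o+d_i))² = 0.0455;  ∂f/∂d_i = (d_o/(d_o+d_i))² = 0.619
δf = √((∂f/∂d_o · δd_o)² + (∂f/∂d_i · δd_i)²) = √(0.107 + 0.0958) = 0.451 cm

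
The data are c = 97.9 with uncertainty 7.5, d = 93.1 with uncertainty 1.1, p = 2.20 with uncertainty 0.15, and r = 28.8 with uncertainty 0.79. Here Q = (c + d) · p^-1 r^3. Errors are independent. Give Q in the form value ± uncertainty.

Let u = c + d = 191. δu = √(δc² + δd²) = √(56.2 + 1.21) = 7.58, so δu/u = 0.0397.
Q is then a monomial in u, p, r:
δQ/Q = √((δu/u)² + (-1·δp/p)² + (3·δr/r)²) = √(0.00158 + 0.00465 + 0.00677) = 0.114
Q = 2.07e+06, so δQ = 0.114 × 2.07e+06 = 2.36e+05.

(2.07 ± 0.236) × 10^6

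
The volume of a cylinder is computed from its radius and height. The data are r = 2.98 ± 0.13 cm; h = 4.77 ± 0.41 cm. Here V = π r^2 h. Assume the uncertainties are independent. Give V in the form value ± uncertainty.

133 ± 16.3 cm^3

Relative error in a monomial: (δV/V)² = Σ (nᵢ · δxᵢ/xᵢ)².
  (2·δr/r)² = (2×0.0436)² = 0.00761;  (1·δh/h)² = (1×0.0860)² = 0.00739
δV/V = √(0.0150) = 0.122
V = 133 cm^3, so δV = 0.122 × 133 = 16.3 cm^3.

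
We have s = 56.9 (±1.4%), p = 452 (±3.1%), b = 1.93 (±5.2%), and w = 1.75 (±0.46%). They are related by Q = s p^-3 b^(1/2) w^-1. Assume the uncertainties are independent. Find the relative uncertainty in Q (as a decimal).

0.0977

Each factor contributes (exponent × relative error)² to (δQ/Q)²:
  (1·δs/s)² = (1×0.0140)² = 0.000196;  (-3·δp/p)² = (-3×0.0310)² = 0.00865;  (½·δb/b)² = (0.5×0.0520)² = 0.000676;  (-1·δw/w)² = (-1×0.00460)² = 2.12e-05
δQ/Q = √(0.00954) = 0.0977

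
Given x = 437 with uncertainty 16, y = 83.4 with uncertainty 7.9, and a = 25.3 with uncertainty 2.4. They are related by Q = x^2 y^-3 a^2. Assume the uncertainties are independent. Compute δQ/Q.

0.349

Since Q is a product/quotient, work with relative uncertainties:
  (2·δx/x)² = (2×0.0366)² = 0.00536;  (-3·δy/y)² = (-3×0.0947)² = 0.0808;  (2·δa/a)² = (2×0.0949)² = 0.0360
δQ/Q = √(0.122) = 0.349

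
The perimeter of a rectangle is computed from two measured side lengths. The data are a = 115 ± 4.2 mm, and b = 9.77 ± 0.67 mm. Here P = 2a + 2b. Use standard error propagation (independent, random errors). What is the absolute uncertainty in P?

Each term contributes (cᵢ δxᵢ)² to (δP)²:
  (2·δa)² = 70.6;  (2·δb)² = 1.80
δP = √(72.4) = 8.51 mm

8.51 mm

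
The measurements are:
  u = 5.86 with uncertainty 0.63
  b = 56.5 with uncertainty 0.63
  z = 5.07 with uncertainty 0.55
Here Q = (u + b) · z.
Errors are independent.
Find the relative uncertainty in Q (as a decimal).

Let w = u + b = 62.4. δw = √(δu² + δb²) = √(0.397 + 0.397) = 0.891, so δw/w = 0.0143.
Q is then a monomial in w, z:
δQ/Q = √((δw/w)² + (1·δz/z)²) = √(0.000204 + 0.0118) = 0.109

0.109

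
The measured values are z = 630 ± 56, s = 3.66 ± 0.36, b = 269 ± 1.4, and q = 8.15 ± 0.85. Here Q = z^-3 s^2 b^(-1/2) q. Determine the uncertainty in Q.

Q is a product of powers, so relative uncertainties combine in quadrature:
  (-3·δz/z)² = (-3×0.0889)² = 0.0711;  (2·δs/s)² = (2×0.0984)² = 0.0387;  (−½·δb/b)² = (-0.5×0.00520)² = 6.77e-06;  (1·δq/q)² = (1×0.104)² = 0.0109
δQ/Q = √(0.121) = 0.347
Q = 2.66e-08, so δQ = 0.347 × 2.66e-08 = 9.25e-09.

9.25e-09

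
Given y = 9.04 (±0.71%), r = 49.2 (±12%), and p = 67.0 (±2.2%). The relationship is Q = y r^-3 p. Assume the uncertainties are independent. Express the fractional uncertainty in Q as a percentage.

36.1%

Since Q is a product/quotient, work with relative uncertainties:
  (1·δy/y)² = (1×0.00710)² = 5.04e-05;  (-3·δr/r)² = (-3×0.120)² = 0.130;  (1·δp/p)² = (1×0.0220)² = 0.000484
δQ/Q = √(0.130) = 0.361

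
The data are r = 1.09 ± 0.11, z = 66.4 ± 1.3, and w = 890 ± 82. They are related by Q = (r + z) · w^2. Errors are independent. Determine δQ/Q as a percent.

18.5%

Let u = r + z = 67.5. δu = √(δr² + δz²) = √(0.0121 + 1.69) = 1.30, so δu/u = 0.0193.
Q is then a monomial in u, w:
δQ/Q = √((δu/u)² + (2·δw/w)²) = √(0.000374 + 0.0340) = 0.185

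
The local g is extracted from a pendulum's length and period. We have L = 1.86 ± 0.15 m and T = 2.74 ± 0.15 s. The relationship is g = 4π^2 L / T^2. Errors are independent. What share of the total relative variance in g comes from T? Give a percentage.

(δg/g)² = (1·δL/L)² + (-2·δT/T)²
  L term: (1×0.0806)² = 0.00650
  T term: (-2×0.0547)² = 0.0120
Total = 0.0185. Share from T = 0.0120/0.0185 = 0.648.

64.8%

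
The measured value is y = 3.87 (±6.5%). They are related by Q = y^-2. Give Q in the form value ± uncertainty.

0.0668 ± 0.00868

Q ∝ y^-2, so δQ/Q = |-2| · δy/y = 2 × 0.0650 = 0.130.
Q = 0.0668, so δQ = 0.130 × 0.0668 = 0.00868.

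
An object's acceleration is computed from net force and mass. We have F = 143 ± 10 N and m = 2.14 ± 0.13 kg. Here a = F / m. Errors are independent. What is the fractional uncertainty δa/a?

0.0926

For a monomial a ∝ F, m^-1, fractional errors add in quadrature:
  (1·δF/F)² = (1×0.0699)² = 0.00489;  (-1·δm/m)² = (-1×0.0607)² = 0.00369
δa/a = √(0.00858) = 0.0926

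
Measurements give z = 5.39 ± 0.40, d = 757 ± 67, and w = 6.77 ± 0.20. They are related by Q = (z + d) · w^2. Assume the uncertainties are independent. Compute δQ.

3700

Let u = z + d = 762. δu = √(δz² + δd²) = √(0.160 + 4490) = 67.0, so δu/u = 0.0879.
Q is then a monomial in u, w:
δQ/Q = √((δu/u)² + (2·δw/w)²) = √(0.00772 + 0.00349) = 0.106
Q = 34900, so δQ = 0.106 × 34900 = 3700.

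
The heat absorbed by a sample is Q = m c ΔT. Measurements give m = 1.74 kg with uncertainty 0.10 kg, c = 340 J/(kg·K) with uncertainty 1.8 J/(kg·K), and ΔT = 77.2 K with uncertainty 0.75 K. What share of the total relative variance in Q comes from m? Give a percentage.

96.4%

(δQ/Q)² = (1·δm/m)² + (1·δc/c)² + (1·δΔT/ΔT)²
  m term: (1×0.0575)² = 0.00330
  c term: (1×0.00529)² = 2.8e-05
  ΔT term: (1×0.00972)² = 9.44e-05
Total = 0.00343. Share from m = 0.00330/0.00343 = 0.964.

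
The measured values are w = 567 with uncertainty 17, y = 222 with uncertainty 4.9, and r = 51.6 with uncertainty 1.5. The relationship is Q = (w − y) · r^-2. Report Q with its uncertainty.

0.130 ± 0.0100

Let u = w − y = 345. δu = √(δw² + δy²) = √(289 + 24.0) = 17.7, so δu/u = 0.0513.
Q is then a monomial in u, r:
δQ/Q = √((δu/u)² + (-2·δr/r)²) = √(0.00263 + 0.00338) = 0.0775
Q = 0.130, so δQ = 0.0775 × 0.130 = 0.0100.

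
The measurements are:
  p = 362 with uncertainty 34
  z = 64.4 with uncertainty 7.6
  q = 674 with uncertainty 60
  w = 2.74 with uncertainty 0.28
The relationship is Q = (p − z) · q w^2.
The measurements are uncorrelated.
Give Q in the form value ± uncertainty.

(1.51 ± 0.379) × 10^6

Let u = p − z = 298. δu = √(δp² + δz²) = √(1160 + 57.8) = 34.8, so δu/u = 0.117.
Q is then a monomial in u, q, w:
δQ/Q = √((δu/u)² + (1·δq/q)² + (2·δw/w)²) = √(0.0137 + 0.00792 + 0.0418) = 0.252
Q = 1.51e+06, so δQ = 0.252 × 1.51e+06 = 3.79e+05.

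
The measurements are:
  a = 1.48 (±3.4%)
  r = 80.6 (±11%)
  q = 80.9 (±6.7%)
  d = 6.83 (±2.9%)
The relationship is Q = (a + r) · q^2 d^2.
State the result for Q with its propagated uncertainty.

(2.51 ± 0.455) × 10^7

Let u = a + r = 82.1. δu = √(δa² + δr²) = √(0.00253 + 78.6) = 8.87, so δu/u = 0.108.
Q is then a monomial in u, q, d:
δQ/Q = √((δu/u)² + (2·δq/q)² + (2·δd/d)²) = √(0.0117 + 0.0180 + 0.00336) = 0.182
Q = 2.51e+07, so δQ = 0.182 × 2.51e+07 = 4.55e+06.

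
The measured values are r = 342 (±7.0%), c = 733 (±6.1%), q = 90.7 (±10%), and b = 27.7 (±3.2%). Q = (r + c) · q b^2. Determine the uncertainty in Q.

Let u = r + c = 1080. δu = √(δr² + δc²) = √(573 + 2000) = 50.7, so δu/u = 0.0472.
Q is then a monomial in u, q, b:
δQ/Q = √((δu/u)² + (1·δq/q)² + (2·δb/b)²) = √(0.00223 + 0.0100 + 0.00410) = 0.128
Q = 7.48e+07, so δQ = 0.128 × 7.48e+07 = 9.56e+06.

9.56e+06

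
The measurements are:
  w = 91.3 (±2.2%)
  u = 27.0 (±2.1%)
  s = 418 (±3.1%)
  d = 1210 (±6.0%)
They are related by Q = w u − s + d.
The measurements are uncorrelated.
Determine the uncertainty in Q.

Let p = w·u = 2470. δp/p = √((1·δw/w)² + (1·δu/u)²) = √(0.000484 + 0.000441) = 0.0304, so δp = 75.0.
Q = p − s + d: δQ = √(δp² + δs² + δd²) = √(5620 + 168 + 5270) = 105

105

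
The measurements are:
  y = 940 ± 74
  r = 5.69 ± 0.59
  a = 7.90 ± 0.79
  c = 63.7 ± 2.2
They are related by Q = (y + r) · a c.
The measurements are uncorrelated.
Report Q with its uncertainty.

(4.76 ± 0.626) × 10^5

Let u = y + r = 946. δu = √(δy² + δr²) = √(5480 + 0.348) = 74.0, so δu/u = 0.0783.
Q is then a monomial in u, a, c:
δQ/Q = √((δu/u)² + (1·δa/a)² + (1·δc/c)²) = √(0.00612 + 0.0100 + 0.00119) = 0.132
Q = 4.76e+05, so δQ = 0.132 × 4.76e+05 = 62600.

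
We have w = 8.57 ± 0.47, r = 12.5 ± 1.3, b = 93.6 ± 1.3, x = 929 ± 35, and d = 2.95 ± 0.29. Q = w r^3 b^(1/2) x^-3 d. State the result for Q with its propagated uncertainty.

Products/powers → add relative errors in quadrature, weighted by exponent:
  (1·δw/w)² = (1×0.0548)² = 0.00301;  (3·δr/r)² = (3×0.104)² = 0.0973;  (½·δb/b)² = (0.5×0.0139)² = 4.82e-05;  (-3·δx/x)² = (-3×0.0377)² = 0.0128;  (1·δd/d)² = (1×0.0983)² = 0.00966
δQ/Q = √(0.123) = 0.350
Q = 0.000596, so δQ = 0.350 × 0.000596 = 0.000209.

0.000596 ± 0.000209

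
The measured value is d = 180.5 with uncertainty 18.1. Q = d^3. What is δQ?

Products/powers → add relative errors in quadrature, weighted by exponent:
  (3·δd/d)² = (3×0.100)² = 0.0905
δQ/Q = √(0.0905) = 0.301
Q = 5.881e+06, so δQ = 0.301 × 5.881e+06 = 1.77e+06.

1.77e+06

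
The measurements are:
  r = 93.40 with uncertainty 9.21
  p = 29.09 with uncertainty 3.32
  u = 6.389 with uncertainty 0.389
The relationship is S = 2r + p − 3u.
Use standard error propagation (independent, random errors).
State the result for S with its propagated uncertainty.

Sums and differences: (δS)² = Σ (cᵢ δxᵢ)².
  (2·δr)² = 339;  (δp)² = 11.0;  (3·δu)² = 1.36
δS = √(352) = 18.8
S = 196.7.

196.7 ± 18.8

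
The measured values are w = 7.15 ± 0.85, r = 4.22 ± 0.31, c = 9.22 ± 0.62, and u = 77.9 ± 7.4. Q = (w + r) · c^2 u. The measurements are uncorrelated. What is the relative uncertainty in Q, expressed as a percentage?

Let h = w + r = 11.4. δh = √(δw² + δr²) = √(0.722 + 0.0961) = 0.905, so δh/h = 0.0796.
Q is then a monomial in h, c, u:
δQ/Q = √((δh/h)² + (2·δc/c)² + (1·δu/u)²) = √(0.00633 + 0.0181 + 0.00902) = 0.183

18.3%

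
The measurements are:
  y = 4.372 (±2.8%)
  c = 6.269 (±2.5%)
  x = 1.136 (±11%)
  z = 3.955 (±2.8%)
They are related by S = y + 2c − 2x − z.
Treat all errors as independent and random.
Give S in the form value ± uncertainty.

10.68 ± 0.434

S is a linear combination, so absolute uncertainties add in quadrature:
  (δy)² = 0.0150;  (2·δc)² = 0.0983;  (2·δx)² = 0.0625;  (δz)² = 0.0123
δS = √(0.188) = 0.434
S = 10.68.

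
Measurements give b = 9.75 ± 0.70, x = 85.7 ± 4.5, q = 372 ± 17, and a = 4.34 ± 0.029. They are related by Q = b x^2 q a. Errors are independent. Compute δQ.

1.56e+07

Each factor contributes (exponent × relative error)² to (δQ/Q)²:
  (1·δb/b)² = (1×0.0718)² = 0.00515;  (2·δx/x)² = (2×0.0525)² = 0.0110;  (1·δq/q)² = (1×0.0457)² = 0.00209;  (1·δa/a)² = (1×0.00668)² = 4.46e-05
δQ/Q = √(0.0183) = 0.135
Q = 1.16e+08, so δQ = 0.135 × 1.16e+08 = 1.56e+07.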